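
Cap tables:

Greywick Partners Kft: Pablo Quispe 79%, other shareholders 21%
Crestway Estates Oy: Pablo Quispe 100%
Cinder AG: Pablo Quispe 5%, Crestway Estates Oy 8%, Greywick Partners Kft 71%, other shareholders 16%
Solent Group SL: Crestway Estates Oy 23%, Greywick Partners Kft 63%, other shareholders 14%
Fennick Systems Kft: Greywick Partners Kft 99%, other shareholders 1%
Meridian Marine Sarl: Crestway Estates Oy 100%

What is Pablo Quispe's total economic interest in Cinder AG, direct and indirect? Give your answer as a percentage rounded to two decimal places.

Pablo reaches Cinder along 3 paths.
Direct stake: 5% = 5%.
Via Crestway: 100% × 8% = 8%.
Via Greywick: 79% × 71% = 56.09%.
Total: 5% + 8% + 56.09% = 69.09%.

69.09%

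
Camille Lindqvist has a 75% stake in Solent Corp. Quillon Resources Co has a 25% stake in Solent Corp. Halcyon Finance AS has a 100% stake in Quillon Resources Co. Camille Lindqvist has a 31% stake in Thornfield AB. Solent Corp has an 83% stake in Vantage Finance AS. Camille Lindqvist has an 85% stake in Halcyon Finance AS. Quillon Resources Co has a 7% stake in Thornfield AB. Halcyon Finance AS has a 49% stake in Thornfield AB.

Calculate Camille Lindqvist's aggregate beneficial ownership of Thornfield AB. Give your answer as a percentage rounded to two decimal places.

Camille reaches Thornfield along 3 paths.
Direct stake: 31% = 31%.
Via Halcyon: 85% × 49% = 41.65%.
Via Halcyon → Quillon: 85% × 100% × 7% = 5.95%.
Total: 31% + 41.65% + 5.95% = 78.6%.
Rounded: 78.60%.

78.60%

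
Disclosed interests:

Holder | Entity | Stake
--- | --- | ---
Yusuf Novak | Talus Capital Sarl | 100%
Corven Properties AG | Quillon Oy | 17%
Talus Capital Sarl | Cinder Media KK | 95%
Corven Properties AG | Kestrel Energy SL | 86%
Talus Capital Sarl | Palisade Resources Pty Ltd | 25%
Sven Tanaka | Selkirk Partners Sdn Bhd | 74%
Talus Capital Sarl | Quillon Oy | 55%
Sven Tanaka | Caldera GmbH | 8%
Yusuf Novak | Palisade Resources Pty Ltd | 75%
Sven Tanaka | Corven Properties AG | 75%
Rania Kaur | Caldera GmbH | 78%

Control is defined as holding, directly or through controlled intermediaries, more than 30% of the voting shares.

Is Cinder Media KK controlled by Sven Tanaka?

Sven holds 75% of Corven, so Sven controls Corven.
Corven holds 86% of Kestrel, so Sven controls Kestrel.
Sven holds 74% of Selkirk, so Sven controls Selkirk.
Neither Sven nor any entity Sven controls holds any voting interest in Cinder.
So Sven does not control Cinder.

No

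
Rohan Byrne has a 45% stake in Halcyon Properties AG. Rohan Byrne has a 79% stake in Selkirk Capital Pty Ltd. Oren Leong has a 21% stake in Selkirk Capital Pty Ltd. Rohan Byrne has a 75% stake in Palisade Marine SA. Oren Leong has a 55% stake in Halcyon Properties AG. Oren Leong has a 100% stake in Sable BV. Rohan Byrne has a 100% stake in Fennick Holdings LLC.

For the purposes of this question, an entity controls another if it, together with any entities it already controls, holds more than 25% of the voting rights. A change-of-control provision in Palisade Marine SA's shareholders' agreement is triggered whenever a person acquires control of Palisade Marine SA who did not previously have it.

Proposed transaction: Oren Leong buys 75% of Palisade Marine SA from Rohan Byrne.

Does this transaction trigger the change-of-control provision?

The purchase adds only to Oren's holdings (Rohan's stake shrinks), so Oren is the only person who could newly come to control Palisade.
Oren holds 55% of Halcyon, so Oren controls Halcyon.
Oren holds 100% of Sable, so Oren controls Sable.
Neither Oren nor any entity Oren controls holds any voting interest in Palisade.
So before the transaction, Oren does not control Palisade.
After the purchase, Oren holds 75% of Palisade directly, and Rohan's stake falls to 0%.
Oren holds 75% of Palisade, so Oren controls Palisade.
Oren did not control Palisade before and does after, so the clause is triggered.

Yes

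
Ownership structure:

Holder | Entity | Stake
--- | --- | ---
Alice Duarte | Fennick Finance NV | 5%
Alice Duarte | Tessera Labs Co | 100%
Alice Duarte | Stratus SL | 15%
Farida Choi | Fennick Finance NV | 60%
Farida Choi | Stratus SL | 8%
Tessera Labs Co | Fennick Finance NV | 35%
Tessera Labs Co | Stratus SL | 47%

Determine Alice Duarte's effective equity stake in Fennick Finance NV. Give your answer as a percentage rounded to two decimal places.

Alice reaches Fennick along 2 paths.
Direct stake: 5% = 5%.
Via Tessera: 100% × 35% = 35%.
Total: 5% + 35% = 40%.
Rounded: 40.00%.

40.00%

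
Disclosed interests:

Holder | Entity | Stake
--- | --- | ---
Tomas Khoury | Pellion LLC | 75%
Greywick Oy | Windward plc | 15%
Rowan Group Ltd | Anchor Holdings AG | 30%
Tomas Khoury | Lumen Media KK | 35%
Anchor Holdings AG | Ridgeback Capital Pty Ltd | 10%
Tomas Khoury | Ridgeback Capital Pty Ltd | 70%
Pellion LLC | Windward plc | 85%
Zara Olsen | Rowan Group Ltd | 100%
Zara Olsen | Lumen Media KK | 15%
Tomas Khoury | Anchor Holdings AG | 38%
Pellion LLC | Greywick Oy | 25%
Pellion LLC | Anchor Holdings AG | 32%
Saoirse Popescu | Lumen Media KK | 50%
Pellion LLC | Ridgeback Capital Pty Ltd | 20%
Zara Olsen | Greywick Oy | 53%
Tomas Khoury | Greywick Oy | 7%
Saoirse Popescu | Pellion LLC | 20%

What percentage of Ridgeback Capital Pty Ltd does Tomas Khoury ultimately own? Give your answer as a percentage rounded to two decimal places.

91.20%

Tomas reaches Ridgeback along 4 paths.
Direct stake: 70% = 70%.
Via Pellion: 75% × 20% = 15%.
Via Pellion → Anchor: 75% × 32% × 10% = 2.4%.
Via Anchor: 38% × 10% = 3.8%.
Total: 70% + 15% + 2.4% + 3.8% = 91.2%.
Rounded: 91.20%.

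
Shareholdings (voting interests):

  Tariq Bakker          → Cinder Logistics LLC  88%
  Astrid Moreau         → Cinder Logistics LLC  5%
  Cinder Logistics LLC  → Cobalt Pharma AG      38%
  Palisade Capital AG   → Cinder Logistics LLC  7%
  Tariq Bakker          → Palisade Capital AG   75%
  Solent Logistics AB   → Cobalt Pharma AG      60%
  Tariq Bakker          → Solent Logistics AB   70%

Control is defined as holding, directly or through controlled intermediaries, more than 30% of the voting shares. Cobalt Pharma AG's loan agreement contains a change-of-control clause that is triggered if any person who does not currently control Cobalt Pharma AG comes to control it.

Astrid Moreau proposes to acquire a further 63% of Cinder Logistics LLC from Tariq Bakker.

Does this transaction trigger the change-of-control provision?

The purchase adds only to Astrid's holdings (Tariq's stake shrinks), so Astrid is the only person who could newly come to control Cobalt.
Astrid's largest direct stake is 5% in Cinder, which does not meet the threshold, so Astrid controls no company.
Neither Astrid nor any entity Astrid controls holds any voting interest in Cobalt.
So before the transaction, Astrid does not control Cobalt.
After the purchase, Astrid's direct stake in Cinder rises to 5% + 63% = 68%, and Tariq's stake falls to 25%.
Astrid holds 68% of Cinder, so Astrid controls Cinder.
Cinder holds 38% of Cobalt, so Astrid controls Cobalt.
Astrid did not control Cobalt before and does after, so the clause is triggered.

Yes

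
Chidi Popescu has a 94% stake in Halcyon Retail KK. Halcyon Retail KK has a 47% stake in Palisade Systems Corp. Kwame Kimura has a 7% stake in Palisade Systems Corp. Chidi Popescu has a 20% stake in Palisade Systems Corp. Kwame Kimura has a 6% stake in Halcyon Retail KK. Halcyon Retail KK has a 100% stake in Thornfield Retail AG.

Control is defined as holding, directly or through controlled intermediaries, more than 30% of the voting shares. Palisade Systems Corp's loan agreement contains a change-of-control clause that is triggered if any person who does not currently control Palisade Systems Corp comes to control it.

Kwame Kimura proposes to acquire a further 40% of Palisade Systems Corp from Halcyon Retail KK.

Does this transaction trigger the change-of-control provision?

The purchase adds only to Kwame's holdings (Halcyon's stake shrinks), so Kwame is the only person who could newly come to control Palisade.
Kwame's largest direct stake is 7% in Palisade, which does not meet the threshold, so Kwame controls no company.
In Palisade, Kwame's side holds only 7%, not > 30%.
So before the transaction, Kwame does not control Palisade.
After the purchase, Kwame's direct stake in Palisade rises to 7% + 40% = 47%, and Halcyon's stake falls to 7%.
Kwame holds 47% of Palisade, so Kwame controls Palisade.
Kwame did not control Palisade before and does after, so the clause is triggered.

Yes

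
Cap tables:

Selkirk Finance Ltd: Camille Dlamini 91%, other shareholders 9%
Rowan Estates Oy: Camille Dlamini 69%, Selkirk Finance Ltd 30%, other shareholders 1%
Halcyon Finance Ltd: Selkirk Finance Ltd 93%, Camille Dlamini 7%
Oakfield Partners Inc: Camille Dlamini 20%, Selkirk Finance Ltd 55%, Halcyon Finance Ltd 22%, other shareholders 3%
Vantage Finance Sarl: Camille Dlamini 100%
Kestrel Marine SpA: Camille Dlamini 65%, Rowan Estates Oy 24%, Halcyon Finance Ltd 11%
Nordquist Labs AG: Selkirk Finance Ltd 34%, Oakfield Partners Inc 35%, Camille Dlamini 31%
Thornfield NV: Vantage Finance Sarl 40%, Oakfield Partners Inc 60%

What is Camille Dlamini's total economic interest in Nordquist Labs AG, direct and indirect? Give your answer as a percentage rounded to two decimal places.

Camille reaches Nordquist along 6 paths.
Via Selkirk: 91% × 34% = 30.94%.
Via Oakfield: 20% × 35% = 7%.
Via Selkirk → Oakfield: 91% × 55% × 35% = 17.5175%.
Via Selkirk → Halcyon → Oakfield: 91% × 93% × 22% × 35% = 6.51651%.
Via Halcyon → Oakfield: 7% × 22% × 35% = 0.539%.
Direct stake: 31% = 31%.
Total: 30.94% + 7% + 17.5175% + 6.51651% + 0.539% + 31% = 93.51301%.
Rounded: 93.51%.

93.51%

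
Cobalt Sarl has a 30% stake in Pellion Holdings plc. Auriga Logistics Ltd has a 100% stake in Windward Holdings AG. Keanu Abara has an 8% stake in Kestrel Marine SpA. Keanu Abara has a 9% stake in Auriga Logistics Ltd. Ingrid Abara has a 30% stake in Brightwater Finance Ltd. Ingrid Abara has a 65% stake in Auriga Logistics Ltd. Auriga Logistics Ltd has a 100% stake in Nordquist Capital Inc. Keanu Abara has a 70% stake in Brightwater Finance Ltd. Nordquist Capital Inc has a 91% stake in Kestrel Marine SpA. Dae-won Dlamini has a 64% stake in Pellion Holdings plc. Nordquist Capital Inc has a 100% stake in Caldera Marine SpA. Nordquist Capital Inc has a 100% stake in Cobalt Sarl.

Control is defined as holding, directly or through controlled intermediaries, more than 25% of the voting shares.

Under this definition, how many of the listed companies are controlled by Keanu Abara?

1

Keanu holds 70% of Brightwater, so Keanu controls Brightwater.
No other company's threshold is met.
Keanu controls 1 company.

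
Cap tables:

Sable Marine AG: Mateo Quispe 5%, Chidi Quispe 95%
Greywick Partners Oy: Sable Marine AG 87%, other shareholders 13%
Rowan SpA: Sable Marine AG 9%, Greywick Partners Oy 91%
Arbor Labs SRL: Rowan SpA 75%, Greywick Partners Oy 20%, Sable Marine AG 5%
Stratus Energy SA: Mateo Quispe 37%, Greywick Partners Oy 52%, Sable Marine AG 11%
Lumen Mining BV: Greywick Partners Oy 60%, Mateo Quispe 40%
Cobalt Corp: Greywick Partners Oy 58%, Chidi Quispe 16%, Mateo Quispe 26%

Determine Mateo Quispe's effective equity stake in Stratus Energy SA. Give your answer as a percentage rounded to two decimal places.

39.81%

Mateo reaches Stratus along 3 paths.
Direct stake: 37% = 37%.
Via Sable → Greywick: 5% × 87% × 52% = 2.262%.
Via Sable: 5% × 11% = 0.55%.
Total: 37% + 2.262% + 0.55% = 39.812%.
Rounded: 39.81%.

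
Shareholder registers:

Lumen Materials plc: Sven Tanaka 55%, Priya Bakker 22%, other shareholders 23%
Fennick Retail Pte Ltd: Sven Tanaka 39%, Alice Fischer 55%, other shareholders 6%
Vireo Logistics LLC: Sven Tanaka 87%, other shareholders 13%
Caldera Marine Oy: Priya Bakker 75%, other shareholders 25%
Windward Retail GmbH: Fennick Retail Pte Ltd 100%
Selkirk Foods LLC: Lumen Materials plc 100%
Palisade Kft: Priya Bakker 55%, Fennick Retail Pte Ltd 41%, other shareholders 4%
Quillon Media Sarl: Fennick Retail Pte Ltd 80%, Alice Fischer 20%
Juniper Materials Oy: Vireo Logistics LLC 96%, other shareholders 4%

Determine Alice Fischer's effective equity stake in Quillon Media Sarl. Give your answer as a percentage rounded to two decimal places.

Alice reaches Quillon along 2 paths.
Via Fennick: 55% × 80% = 44%.
Direct stake: 20% = 20%.
Total: 44% + 20% = 64%.
Rounded: 64.00%.

64.00%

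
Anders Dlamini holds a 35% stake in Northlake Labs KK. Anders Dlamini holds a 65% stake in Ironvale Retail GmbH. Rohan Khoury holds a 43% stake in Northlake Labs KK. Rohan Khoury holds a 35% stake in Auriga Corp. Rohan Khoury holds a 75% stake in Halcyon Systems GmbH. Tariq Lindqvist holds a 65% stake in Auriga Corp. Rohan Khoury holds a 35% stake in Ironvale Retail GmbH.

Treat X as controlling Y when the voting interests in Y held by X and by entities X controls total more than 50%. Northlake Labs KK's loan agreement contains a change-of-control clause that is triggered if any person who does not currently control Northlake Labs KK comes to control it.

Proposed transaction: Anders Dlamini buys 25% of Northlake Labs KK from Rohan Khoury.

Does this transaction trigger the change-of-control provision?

Yes

The purchase adds only to Anders's holdings (Rohan's stake shrinks), so Anders is the only person who could newly come to control Northlake.
Anders holds 65% of Ironvale, so Anders controls Ironvale.
In Northlake, Anders's side holds only 35%, not > 50%.
So before the transaction, Anders does not control Northlake.
After the purchase, Anders's direct stake in Northlake rises to 35% + 25% = 60%, and Rohan's stake falls to 18%.
Anders holds 60% of Northlake, so Anders controls Northlake.
Anders did not control Northlake before and does after, so the clause is triggered.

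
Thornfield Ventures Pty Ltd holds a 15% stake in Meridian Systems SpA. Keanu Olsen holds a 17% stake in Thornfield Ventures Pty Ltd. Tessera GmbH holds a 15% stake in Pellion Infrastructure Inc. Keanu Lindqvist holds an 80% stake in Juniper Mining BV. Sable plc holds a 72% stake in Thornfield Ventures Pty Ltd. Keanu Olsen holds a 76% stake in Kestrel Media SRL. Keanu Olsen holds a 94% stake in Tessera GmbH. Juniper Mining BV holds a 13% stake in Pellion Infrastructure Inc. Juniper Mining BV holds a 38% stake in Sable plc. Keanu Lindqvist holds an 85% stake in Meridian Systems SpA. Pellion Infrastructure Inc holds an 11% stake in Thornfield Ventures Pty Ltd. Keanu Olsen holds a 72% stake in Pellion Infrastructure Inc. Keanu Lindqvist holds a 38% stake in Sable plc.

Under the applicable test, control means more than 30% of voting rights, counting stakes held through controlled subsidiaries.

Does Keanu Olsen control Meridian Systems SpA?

Keanu Olsen holds 94% of Tessera, so Keanu Olsen controls Tessera.
Tessera and Keanu Olsen together hold 15% + 72% = 87% of Pellion, so Keanu Olsen controls Pellion.
Keanu Olsen holds 76% of Kestrel, so Keanu Olsen controls Kestrel.
Neither Keanu Olsen nor any entity Keanu Olsen controls holds any voting interest in Meridian.
So Keanu Olsen does not control Meridian.

No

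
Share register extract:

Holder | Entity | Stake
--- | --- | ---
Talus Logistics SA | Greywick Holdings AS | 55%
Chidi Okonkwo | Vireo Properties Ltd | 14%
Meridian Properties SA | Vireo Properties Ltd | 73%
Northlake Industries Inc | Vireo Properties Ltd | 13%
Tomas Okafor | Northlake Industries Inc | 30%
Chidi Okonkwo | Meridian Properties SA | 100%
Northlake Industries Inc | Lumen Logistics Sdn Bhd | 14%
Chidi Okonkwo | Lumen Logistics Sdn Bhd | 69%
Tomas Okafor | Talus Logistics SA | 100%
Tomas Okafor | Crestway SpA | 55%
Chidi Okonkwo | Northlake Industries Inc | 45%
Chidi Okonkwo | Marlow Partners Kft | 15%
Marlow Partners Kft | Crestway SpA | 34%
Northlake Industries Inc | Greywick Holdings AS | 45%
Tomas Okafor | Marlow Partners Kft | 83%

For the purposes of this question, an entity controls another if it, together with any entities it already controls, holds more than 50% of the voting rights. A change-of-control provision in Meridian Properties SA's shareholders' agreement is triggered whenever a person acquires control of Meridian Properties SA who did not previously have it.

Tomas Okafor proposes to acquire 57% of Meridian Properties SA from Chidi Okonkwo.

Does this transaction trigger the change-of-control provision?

Yes

The purchase adds only to Tomas's holdings (Chidi's stake shrinks), so Tomas is the only person who could newly come to control Meridian.
Tomas holds 83% of Marlow, so Tomas controls Marlow.
Tomas holds 100% of Talus, so Tomas controls Talus.
Talus holds 55% of Greywick, so Tomas controls Greywick.
Marlow and Tomas together hold 34% + 55% = 89% of Crestway, so Tomas controls Crestway.
Neither Tomas nor any entity Tomas controls holds any voting interest in Meridian.
So before the transaction, Tomas does not control Meridian.
After the purchase, Tomas holds 57% of Meridian directly, and Chidi's stake falls to 43%.
Tomas holds 57% of Meridian, so Tomas controls Meridian.
Tomas did not control Meridian before and does after, so the clause is triggered.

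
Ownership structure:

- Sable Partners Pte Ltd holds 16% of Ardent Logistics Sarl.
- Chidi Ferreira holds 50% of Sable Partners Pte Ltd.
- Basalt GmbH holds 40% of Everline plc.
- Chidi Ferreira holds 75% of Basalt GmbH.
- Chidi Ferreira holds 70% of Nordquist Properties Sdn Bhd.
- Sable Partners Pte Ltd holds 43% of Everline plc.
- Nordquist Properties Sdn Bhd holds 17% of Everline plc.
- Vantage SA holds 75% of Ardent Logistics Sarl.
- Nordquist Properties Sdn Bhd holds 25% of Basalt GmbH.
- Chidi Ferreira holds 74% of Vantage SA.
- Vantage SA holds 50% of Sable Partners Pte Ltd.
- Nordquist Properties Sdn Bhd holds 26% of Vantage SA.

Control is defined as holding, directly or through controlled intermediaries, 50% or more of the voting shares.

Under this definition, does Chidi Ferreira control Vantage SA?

Chidi holds 70% of Nordquist, so Chidi controls Nordquist.
Chidi and Nordquist together hold 74% + 26% = 100% of Vantage, so Chidi controls Vantage.

Yes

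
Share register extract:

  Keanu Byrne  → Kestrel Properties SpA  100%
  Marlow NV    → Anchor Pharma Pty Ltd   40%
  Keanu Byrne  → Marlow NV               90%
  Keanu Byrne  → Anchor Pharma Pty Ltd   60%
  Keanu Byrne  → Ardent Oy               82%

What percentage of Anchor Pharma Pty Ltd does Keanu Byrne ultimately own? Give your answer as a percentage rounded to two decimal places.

96.00%

Keanu reaches Anchor along 2 paths.
Direct stake: 60% = 60%.
Via Marlow: 90% × 40% = 36%.
Total: 60% + 36% = 96%.
Rounded: 96.00%.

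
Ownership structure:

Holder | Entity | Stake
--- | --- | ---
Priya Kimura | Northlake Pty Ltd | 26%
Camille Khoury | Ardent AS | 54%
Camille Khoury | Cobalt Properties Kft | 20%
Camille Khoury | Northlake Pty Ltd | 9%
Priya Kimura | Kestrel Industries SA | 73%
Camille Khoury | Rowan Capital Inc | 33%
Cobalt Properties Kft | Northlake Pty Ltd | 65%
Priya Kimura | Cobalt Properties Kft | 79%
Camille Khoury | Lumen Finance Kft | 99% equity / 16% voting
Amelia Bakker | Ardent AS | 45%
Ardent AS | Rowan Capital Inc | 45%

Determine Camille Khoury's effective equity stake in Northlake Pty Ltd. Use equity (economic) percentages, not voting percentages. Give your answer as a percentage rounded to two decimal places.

22.00%

Camille reaches Northlake along 2 paths.
Via Cobalt: 20% × 65% = 13%.
Direct stake: 9% = 9%.
Total: 13% + 9% = 22%.
Rounded: 22.00%.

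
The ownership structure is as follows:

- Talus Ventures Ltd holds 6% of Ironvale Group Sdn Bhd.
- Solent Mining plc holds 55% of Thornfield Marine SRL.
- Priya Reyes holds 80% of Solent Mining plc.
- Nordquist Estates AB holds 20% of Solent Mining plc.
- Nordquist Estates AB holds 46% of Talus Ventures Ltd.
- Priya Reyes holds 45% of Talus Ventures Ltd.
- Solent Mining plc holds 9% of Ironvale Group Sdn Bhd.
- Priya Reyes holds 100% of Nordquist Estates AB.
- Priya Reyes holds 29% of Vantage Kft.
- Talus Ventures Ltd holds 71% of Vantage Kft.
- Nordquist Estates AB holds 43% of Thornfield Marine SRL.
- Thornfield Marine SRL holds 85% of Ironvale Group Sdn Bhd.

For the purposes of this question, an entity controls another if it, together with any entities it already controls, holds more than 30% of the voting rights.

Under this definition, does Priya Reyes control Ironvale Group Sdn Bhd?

Yes

Priya holds 100% of Nordquist, so Priya controls Nordquist.
Nordquist and Priya together hold 46% + 45% = 91% of Talus, so Priya controls Talus.
Priya and Nordquist together hold 80% + 20% = 100% of Solent, so Priya controls Solent.
Solent and Nordquist together hold 55% + 43% = 98% of Thornfield, so Priya controls Thornfield.
Thornfield and Solent and Talus together hold 85% + 9% + 6% = 100% of Ironvale, so Priya controls Ironvale.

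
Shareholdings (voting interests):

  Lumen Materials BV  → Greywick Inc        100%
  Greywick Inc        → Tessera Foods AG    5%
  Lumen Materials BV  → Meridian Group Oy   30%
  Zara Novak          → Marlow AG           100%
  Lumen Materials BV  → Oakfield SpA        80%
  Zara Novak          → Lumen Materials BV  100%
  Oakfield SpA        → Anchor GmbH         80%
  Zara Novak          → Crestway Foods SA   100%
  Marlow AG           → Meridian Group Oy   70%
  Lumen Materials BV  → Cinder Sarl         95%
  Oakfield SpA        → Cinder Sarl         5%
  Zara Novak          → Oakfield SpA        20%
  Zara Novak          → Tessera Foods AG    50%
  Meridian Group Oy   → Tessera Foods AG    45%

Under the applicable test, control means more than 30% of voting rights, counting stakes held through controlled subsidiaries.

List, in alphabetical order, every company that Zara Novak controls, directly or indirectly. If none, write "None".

Anchor GmbH, Cinder Sarl, Crestway Foods SA, Greywick Inc, Lumen Materials BV, Marlow AG, Meridian Group Oy, Oakfield SpA, Tessera Foods AG

Zara holds 100% of Lumen, so Zara controls Lumen.
Zara holds 100% of Marlow, so Zara controls Marlow.
Zara holds 100% of Crestway, so Zara controls Crestway.
Lumen and Zara together hold 80% + 20% = 100% of Oakfield, so Zara controls Oakfield.
Marlow and Lumen together hold 70% + 30% = 100% of Meridian, so Zara controls Meridian.
Lumen holds 100% of Greywick, so Zara controls Greywick.
Zara and Meridian and Greywick together hold 50% + 45% + 5% = 100% of Tessera, so Zara controls Tessera.
Oakfield and Lumen together hold 5% + 95% = 100% of Cinder, so Zara controls Cinder.
Oakfield holds 80% of Anchor, so Zara controls Anchor.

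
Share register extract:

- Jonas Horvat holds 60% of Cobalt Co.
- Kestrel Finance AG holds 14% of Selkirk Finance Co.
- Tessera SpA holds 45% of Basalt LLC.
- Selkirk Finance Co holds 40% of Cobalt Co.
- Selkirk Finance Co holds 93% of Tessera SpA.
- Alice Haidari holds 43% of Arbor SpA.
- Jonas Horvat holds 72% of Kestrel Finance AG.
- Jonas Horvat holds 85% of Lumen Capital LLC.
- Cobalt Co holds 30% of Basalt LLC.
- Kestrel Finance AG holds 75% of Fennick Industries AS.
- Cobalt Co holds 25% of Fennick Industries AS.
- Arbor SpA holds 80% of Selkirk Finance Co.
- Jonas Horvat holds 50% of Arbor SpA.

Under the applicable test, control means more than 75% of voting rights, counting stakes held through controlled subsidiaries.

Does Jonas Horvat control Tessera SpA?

Jonas holds 85% of Lumen, so Jonas controls Lumen.
Neither Jonas nor any entity Jonas controls holds any voting interest in Tessera.
So Jonas does not control Tessera.

No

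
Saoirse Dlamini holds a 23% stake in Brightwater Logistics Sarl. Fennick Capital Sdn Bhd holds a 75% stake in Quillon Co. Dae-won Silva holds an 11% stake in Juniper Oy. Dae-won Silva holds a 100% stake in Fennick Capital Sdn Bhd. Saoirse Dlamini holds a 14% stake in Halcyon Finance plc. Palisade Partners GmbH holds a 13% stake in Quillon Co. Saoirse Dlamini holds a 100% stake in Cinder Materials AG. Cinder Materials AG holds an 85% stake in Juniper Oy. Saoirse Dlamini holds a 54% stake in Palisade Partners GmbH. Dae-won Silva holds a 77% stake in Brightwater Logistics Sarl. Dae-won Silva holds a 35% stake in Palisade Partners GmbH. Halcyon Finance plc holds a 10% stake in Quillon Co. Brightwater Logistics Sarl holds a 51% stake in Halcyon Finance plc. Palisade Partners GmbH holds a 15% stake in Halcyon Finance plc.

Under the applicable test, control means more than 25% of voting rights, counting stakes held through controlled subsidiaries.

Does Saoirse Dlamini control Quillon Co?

Saoirse holds 100% of Cinder, so Saoirse controls Cinder.
Saoirse holds 54% of Palisade, so Saoirse controls Palisade.
Cinder holds 85% of Juniper, so Saoirse controls Juniper.
Saoirse and Palisade together hold 14% + 15% = 29% of Halcyon, so Saoirse controls Halcyon.
In Quillon, Saoirse's side holds only 13% + 10% = 23%, not > 25%.
So Saoirse does not control Quillon.

No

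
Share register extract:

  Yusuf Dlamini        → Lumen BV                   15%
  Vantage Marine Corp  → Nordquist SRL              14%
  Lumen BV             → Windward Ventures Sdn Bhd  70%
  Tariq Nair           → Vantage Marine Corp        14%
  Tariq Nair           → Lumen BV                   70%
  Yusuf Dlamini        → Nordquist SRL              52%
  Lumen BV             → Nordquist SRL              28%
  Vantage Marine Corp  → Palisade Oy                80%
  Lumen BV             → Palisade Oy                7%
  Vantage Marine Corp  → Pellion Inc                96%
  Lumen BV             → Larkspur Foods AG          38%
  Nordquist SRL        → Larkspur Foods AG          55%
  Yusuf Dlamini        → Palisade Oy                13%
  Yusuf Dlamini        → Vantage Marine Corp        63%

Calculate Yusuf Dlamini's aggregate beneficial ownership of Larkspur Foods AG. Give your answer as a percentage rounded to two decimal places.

Yusuf reaches Larkspur along 4 paths.
Via Lumen: 15% × 38% = 5.7%.
Via Vantage → Nordquist: 63% × 14% × 55% = 4.851%.
Via Nordquist: 52% × 55% = 28.6%.
Via Lumen → Nordquist: 15% × 28% × 55% = 2.31%.
Total: 5.7% + 4.851% + 28.6% + 2.31% = 41.461%.
Rounded: 41.46%.

41.46%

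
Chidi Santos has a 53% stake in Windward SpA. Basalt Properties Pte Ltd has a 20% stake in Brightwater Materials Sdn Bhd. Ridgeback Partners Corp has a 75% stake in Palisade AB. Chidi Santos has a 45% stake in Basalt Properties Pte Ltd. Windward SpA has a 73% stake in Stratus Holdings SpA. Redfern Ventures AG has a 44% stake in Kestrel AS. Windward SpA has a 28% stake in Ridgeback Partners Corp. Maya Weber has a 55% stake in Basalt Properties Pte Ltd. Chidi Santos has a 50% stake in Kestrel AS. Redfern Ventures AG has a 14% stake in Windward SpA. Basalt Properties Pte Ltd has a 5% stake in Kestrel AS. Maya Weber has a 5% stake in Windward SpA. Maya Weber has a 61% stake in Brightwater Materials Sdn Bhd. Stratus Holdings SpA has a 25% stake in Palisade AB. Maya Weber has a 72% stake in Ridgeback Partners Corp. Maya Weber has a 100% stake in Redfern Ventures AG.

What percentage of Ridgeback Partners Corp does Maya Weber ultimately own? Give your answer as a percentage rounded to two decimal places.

Maya reaches Ridgeback along 3 paths.
Direct stake: 72% = 72%.
Via Redfern → Windward: 100% × 14% × 28% = 3.92%.
Via Windward: 5% × 28% = 1.4%.
Total: 72% + 3.92% + 1.4% = 77.32%.

77.32%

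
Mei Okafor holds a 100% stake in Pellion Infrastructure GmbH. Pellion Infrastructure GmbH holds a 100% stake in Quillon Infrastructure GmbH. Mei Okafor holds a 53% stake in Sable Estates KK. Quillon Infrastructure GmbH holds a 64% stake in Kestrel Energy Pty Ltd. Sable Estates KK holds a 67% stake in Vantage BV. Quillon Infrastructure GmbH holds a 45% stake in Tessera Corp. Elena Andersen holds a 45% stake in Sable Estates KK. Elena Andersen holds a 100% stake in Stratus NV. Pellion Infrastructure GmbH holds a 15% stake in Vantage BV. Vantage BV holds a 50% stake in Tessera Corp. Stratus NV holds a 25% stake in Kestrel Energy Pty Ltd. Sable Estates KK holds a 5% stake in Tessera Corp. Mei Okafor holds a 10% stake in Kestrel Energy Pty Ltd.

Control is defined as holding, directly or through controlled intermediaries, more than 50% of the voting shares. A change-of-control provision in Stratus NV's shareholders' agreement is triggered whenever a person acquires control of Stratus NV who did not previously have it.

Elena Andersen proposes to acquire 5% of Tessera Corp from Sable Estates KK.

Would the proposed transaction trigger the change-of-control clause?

The purchase adds only to Elena's holdings (Sable's stake shrinks), so Elena is the only person who could newly come to control Stratus.
Elena holds 100% of Stratus, so Elena controls Stratus.
So Elena already controls Stratus before the transaction.
After the purchase, Elena holds 5% of Tessera directly, and Sable's stake falls to 0%.
Elena controlled Stratus already, so this is not a new person acquiring control; every other person's position is unchanged or reduced.
No new person acquires control, so the clause is not triggered.

No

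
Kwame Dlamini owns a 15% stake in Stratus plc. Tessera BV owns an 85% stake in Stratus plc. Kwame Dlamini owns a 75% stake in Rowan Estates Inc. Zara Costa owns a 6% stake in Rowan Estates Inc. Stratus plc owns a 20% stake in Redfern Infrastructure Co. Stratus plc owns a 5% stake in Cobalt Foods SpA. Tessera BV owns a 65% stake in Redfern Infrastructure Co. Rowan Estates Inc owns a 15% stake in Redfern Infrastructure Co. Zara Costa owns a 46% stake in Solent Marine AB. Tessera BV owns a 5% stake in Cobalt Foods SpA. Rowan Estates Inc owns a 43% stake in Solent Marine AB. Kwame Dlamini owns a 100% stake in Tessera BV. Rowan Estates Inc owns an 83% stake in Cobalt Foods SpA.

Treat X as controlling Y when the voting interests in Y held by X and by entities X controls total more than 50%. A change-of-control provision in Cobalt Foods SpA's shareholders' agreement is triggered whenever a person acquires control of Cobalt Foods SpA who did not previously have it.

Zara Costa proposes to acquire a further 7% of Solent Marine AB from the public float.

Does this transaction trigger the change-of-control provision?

No

The purchase changes only Zara's holdings, so Zara is the only person who could newly come to control Cobalt.
Zara's largest direct stake is 46% in Solent, which does not meet the threshold, so Zara controls no company.
Neither Zara nor any entity Zara controls holds any voting interest in Cobalt.
So before the transaction, Zara does not control Cobalt.
After the purchase, Zara's direct stake in Solent rises to 46% + 7% = 53%.
Zara holds 53% of Solent, so Zara controls Solent.
After the transaction, neither Zara nor any entity Zara controls holds a voting interest in Cobalt, so Zara still does not control it.
No new person acquires control, so the clause is not triggered.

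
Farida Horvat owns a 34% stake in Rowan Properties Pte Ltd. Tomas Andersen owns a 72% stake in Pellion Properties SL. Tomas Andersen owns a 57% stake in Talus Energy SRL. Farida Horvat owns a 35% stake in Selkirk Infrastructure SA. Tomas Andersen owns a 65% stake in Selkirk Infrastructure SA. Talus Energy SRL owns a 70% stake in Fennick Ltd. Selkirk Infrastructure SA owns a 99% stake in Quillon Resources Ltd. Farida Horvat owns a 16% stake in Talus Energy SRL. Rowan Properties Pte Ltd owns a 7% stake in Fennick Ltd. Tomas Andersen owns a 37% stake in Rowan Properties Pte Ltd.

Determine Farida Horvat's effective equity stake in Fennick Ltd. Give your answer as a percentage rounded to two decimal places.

13.58%

Farida reaches Fennick along 2 paths.
Via Talus: 16% × 70% = 11.2%.
Via Rowan: 34% × 7% = 2.38%.
Total: 11.2% + 2.38% = 13.58%.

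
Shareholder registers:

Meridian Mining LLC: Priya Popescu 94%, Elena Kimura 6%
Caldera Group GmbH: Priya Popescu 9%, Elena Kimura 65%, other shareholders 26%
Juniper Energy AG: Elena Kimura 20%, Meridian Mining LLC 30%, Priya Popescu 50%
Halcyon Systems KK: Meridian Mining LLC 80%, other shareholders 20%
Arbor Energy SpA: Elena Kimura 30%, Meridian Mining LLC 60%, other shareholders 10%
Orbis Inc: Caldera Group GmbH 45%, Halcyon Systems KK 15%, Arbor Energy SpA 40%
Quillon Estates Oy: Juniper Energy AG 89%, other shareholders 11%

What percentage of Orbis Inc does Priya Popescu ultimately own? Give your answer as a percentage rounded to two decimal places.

37.89%

Priya reaches Orbis along 3 paths.
Via Caldera: 9% × 45% = 4.05%.
Via Meridian → Halcyon: 94% × 80% × 15% = 11.28%.
Via Meridian → Arbor: 94% × 60% × 40% = 22.56%.
Total: 4.05% + 11.28% + 22.56% = 37.89%.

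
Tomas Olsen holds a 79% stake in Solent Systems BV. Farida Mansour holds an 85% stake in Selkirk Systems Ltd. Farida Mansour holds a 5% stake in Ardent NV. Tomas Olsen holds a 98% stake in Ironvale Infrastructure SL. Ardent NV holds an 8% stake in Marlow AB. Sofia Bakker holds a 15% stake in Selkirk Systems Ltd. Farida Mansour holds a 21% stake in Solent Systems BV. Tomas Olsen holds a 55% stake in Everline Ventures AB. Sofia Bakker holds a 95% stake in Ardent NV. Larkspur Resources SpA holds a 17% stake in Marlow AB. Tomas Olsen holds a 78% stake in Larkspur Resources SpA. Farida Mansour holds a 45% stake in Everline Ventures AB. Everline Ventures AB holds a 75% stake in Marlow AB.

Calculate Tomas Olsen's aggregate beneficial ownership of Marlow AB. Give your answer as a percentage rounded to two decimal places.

54.51%

Tomas reaches Marlow along 2 paths.
Via Larkspur: 78% × 17% = 13.26%.
Via Everline: 55% × 75% = 41.25%.
Total: 13.26% + 41.25% = 54.51%.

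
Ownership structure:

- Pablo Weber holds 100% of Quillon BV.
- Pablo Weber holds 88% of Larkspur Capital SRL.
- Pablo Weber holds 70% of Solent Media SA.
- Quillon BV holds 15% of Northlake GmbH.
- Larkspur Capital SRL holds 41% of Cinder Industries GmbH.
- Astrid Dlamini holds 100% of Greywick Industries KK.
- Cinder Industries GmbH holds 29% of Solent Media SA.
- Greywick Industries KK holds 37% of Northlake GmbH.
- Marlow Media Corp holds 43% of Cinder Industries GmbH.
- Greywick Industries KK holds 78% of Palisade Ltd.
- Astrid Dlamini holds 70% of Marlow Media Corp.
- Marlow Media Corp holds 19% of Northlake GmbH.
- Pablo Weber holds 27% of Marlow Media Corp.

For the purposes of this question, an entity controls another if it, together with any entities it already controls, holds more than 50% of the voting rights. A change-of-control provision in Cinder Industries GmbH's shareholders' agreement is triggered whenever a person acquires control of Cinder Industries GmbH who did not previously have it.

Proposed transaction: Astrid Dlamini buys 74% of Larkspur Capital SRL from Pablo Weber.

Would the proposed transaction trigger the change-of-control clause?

Yes

The purchase adds only to Astrid's holdings (Pablo's stake shrinks), so Astrid is the only person who could newly come to control Cinder.
Astrid holds 70% of Marlow, so Astrid controls Marlow.
Astrid holds 100% of Greywick, so Astrid controls Greywick.
Marlow and Greywick together hold 19% + 37% = 56% of Northlake, so Astrid controls Northlake.
Greywick holds 78% of Palisade, so Astrid controls Palisade.
In Cinder, Astrid's side holds only 43%, not > 50%.
So before the transaction, Astrid does not control Cinder.
After the purchase, Astrid holds 74% of Larkspur directly, and Pablo's stake falls to 14%.
Astrid holds 74% of Larkspur, so Astrid controls Larkspur.
Marlow and Larkspur together hold 43% + 41% = 84% of Cinder, so Astrid controls Cinder.
Astrid did not control Cinder before and does after, so the clause is triggered.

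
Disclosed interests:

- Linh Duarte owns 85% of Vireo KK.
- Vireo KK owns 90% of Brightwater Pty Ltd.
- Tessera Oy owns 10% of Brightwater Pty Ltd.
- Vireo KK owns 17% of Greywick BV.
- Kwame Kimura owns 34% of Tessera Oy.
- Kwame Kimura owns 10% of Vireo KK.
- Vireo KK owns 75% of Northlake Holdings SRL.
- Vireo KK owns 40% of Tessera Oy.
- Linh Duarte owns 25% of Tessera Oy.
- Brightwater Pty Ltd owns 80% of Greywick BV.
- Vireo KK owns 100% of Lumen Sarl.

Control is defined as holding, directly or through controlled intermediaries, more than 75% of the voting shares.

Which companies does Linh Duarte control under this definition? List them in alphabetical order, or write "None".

Brightwater Pty Ltd, Greywick BV, Lumen Sarl, Vireo KK

Linh holds 85% of Vireo, so Linh controls Vireo.
Vireo holds 100% of Lumen, so Linh controls Lumen.
Vireo holds 90% of Brightwater, so Linh controls Brightwater.
Vireo and Brightwater together hold 17% + 80% = 97% of Greywick, so Linh controls Greywick.
No other company's threshold is met.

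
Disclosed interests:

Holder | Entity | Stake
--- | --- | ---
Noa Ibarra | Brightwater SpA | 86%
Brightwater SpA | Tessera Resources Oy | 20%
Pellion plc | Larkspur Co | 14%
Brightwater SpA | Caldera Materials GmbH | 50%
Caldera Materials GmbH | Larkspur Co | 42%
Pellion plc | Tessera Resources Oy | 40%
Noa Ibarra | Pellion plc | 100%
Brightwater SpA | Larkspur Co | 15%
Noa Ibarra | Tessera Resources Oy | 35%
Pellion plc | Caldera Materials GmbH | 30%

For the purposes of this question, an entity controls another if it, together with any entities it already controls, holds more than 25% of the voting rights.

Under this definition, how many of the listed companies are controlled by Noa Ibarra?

Noa holds 86% of Brightwater, so Noa controls Brightwater.
Noa holds 100% of Pellion, so Noa controls Pellion.
Pellion and Brightwater together hold 30% + 50% = 80% of Caldera, so Noa controls Caldera.
Brightwater and Pellion and Noa together hold 20% + 40% + 35% = 95% of Tessera, so Noa controls Tessera.
Caldera and Brightwater and Pellion together hold 42% + 15% + 14% = 71% of Larkspur, so Noa controls Larkspur.
Noa controls 5 companies.

5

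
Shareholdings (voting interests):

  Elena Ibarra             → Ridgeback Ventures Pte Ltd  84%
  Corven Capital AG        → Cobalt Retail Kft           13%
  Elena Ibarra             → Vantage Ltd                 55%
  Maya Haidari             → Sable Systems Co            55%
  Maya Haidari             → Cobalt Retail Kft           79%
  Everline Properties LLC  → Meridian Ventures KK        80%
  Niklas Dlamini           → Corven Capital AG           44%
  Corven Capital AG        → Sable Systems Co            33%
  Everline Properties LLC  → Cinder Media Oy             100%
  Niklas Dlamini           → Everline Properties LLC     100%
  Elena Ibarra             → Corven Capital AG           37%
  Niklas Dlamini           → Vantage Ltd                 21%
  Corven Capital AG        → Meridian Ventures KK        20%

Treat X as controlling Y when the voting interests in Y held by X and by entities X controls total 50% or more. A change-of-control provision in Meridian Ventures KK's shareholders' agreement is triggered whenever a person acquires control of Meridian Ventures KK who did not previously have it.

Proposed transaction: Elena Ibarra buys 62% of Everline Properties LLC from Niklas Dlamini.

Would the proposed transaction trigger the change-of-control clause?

Yes

The purchase adds only to Elena's holdings (Niklas's stake shrinks), so Elena is the only person who could newly come to control Meridian.
Elena holds 55% of Vantage, so Elena controls Vantage.
Elena holds 84% of Ridgeback, so Elena controls Ridgeback.
Neither Elena nor any entity Elena controls holds any voting interest in Meridian.
So before the transaction, Elena does not control Meridian.
After the purchase, Elena holds 62% of Everline directly, and Niklas's stake falls to 38%.
Elena holds 62% of Everline, so Elena controls Everline.
Everline holds 80% of Meridian, so Elena controls Meridian.
Elena did not control Meridian before and does after, so the clause is triggered.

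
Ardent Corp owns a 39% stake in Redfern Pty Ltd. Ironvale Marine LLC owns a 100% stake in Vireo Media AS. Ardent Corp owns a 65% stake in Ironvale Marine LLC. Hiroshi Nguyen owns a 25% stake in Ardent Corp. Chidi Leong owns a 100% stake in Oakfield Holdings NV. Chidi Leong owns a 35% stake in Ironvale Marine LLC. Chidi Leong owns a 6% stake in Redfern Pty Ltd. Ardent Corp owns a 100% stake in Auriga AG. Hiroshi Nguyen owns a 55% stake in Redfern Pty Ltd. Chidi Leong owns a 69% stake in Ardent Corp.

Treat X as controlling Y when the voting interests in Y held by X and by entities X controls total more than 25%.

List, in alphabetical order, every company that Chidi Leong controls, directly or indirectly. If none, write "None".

Chidi holds 69% of Ardent, so Chidi controls Ardent.
Chidi and Ardent together hold 35% + 65% = 100% of Ironvale, so Chidi controls Ironvale.
Ardent and Chidi together hold 39% + 6% = 45% of Redfern, so Chidi controls Redfern.
Ironvale holds 100% of Vireo, so Chidi controls Vireo.
Ardent holds 100% of Auriga, so Chidi controls Auriga.
Chidi holds 100% of Oakfield, so Chidi controls Oakfield.

Ardent Corp, Auriga AG, Ironvale Marine LLC, Oakfield Holdings NV, Redfern Pty Ltd, Vireo Media AS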